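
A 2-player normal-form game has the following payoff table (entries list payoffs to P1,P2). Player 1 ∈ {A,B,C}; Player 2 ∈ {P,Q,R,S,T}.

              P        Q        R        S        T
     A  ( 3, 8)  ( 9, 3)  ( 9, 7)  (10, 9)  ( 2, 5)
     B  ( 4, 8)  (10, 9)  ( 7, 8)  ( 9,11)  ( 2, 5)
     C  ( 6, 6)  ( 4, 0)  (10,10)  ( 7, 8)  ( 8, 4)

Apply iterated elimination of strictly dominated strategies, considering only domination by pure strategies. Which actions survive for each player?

P2 drop P (S beats it: A:9>8 B:11>8 C:8>6)
P2 drop Q (S beats it: A:9>3 B:11>9 C:8>0)
P2 drop T (R beats it: A:7>5 B:8>5 C:10>4)
P1 drop B (A beats it: R:9>7 S:10>9)
P1→{A,C} P2→{R,S}

Remaining: P1:{A,C} P2:{R,S}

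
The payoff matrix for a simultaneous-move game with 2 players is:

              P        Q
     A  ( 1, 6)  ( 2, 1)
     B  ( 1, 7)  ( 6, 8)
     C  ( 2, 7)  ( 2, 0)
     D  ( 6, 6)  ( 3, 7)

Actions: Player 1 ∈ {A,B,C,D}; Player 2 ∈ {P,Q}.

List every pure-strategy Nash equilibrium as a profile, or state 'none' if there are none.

Nash profiles: (B,Q)

(A,P): not NE [P1→D gives 6>1]
(A,Q): not NE [P1→B gives 6>2; P2→P gives 6>1]
(B,P): not NE [P1→D gives 6>1; P2→Q gives 8>7]
(B,Q): NE
(C,P): not NE [P1→D gives 6>2]
(C,Q): not NE [P1→B gives 6>2; P2→P gives 7>0]
(D,P): not NE [P2→Q gives 7>6]
(D,Q): not NE [P1→B gives 6>3]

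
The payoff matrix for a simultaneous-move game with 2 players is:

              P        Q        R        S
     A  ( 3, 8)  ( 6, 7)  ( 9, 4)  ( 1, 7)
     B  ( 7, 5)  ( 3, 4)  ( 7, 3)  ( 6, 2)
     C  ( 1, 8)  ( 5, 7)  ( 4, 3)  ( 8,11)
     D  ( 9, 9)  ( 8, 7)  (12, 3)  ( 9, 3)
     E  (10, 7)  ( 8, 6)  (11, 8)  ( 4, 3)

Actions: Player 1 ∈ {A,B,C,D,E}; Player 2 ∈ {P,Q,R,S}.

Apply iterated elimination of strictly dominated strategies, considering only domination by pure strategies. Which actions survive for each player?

Remaining: P1:{D,E} P2:{P,R}

P1 drop A (D beats it: P:9>3 Q:8>6 R:12>9 S:9>1)
P1 drop B (D beats it: P:9>7 Q:8>3 R:12>7 S:9>6)
P1 drop C (D beats it: P:9>1 Q:8>5 R:12>4 S:9>8)
P2 drop Q (P beats it: D:9>7 E:7>6)
P2 drop S (P beats it: D:9>3 E:7>3)
P1→{D,E} P2→{P,R}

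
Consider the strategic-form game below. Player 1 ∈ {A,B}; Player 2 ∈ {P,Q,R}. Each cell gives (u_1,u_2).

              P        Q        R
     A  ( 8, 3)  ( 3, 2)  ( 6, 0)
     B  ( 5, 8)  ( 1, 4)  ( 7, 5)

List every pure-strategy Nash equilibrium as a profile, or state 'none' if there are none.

(A,P): NE
(A,Q): not NE [P2→P gives 3>2]
(A,R): not NE [P1→B gives 7>6; P2→P gives 3>0]
(B,P): not NE [P1→A gives 8>5]
(B,Q): not NE [P1→A gives 3>1; P2→P gives 8>4]
(B,R): not NE [P2→P gives 8>5]

Nash profiles: (A,P)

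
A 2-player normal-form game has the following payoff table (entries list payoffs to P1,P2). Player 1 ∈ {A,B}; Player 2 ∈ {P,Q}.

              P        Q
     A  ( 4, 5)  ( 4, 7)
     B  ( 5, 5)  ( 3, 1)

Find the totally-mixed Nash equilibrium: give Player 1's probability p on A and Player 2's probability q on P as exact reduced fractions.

P1 indiff ⇒ q·4+(1-q)·4 = q·5+(1-q)·3 ⇒ q(-1) = (1-q)(-1) ⇒ q = 1/2
P2 indiff ⇒ p·5+(1-p)·5 = p·7+(1-p)·1 ⇒ p(-2) = (1-p)(-4) ⇒ p = 2/3

P1 mixes 2/3 on A; P2 mixes 1/2 on P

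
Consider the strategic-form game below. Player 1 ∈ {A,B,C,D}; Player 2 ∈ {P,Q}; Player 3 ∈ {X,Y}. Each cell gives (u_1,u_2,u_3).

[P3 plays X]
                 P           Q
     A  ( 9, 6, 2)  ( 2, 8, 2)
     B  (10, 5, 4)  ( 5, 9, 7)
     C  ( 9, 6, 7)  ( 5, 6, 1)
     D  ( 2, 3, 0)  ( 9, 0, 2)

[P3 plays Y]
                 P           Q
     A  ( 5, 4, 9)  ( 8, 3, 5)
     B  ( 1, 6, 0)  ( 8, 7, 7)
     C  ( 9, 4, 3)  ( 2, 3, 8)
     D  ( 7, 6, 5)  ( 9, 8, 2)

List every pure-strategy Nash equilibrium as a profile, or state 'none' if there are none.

(A,P,X): not NE [P1→B gives 10>9; P2→Q gives 8>6; P3→Y gives 9>2]
(A,P,Y): not NE [P1→C gives 9>5]
(A,Q,X): not NE [P1→D gives 9>2; P3→Y gives 5>2]
(A,Q,Y): not NE [P1→D gives 9>8; P2→P gives 4>3]
(B,P,X): not NE [P2→Q gives 9>5]
(B,P,Y): not NE [P1→C gives 9>1; P2→Q gives 7>6; P3→X gives 4>0]
(B,Q,X): not NE [P1→D gives 9>5]
(B,Q,Y): not NE [P1→D gives 9>8]
(C,P,X): not NE [P1→B gives 10>9]
(C,P,Y): not NE [P3→X gives 7>3]
(C,Q,X): not NE [P1→D gives 9>5; P3→Y gives 8>1]
(C,Q,Y): not NE [P1→D gives 9>2; P2→P gives 4>3]
(D,P,X): not NE [P1→B gives 10>2; P3→Y gives 5>0]
(D,P,Y): not NE [P1→C gives 9>7; P2→Q gives 8>6]
(D,Q,X): not NE [P2→P gives 3>0]
(D,Q,Y): NE

NE set: (D,Q,Y)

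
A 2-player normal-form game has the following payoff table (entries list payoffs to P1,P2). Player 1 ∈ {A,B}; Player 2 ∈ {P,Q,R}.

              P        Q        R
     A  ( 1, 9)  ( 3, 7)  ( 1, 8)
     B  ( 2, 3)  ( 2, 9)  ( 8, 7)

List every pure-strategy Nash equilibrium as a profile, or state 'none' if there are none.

(A,P): not NE [P1→B gives 2>1]
(A,Q): not NE [P2→P gives 9>7]
(A,R): not NE [P1→B gives 8>1; P2→P gives 9>8]
(B,P): not NE [P2→Q gives 9>3]
(B,Q): not NE [P1→A gives 3>2]
(B,R): not NE [P2→Q gives 9>7]

Equilibria: none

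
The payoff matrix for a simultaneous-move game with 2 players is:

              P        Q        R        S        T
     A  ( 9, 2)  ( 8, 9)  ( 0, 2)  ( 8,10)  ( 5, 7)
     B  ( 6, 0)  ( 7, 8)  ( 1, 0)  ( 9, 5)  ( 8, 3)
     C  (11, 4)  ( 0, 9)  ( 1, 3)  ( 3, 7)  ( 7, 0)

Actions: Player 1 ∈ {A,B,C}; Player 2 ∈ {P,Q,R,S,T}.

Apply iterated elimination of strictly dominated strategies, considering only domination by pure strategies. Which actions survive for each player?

Remaining: P1:{A,B} P2:{Q,S}

P2 drop P (Q beats it: A:9>2 B:8>0 C:9>4)
P2 drop R (Q beats it: A:9>2 B:8>0 C:9>3)
P1 drop C (B beats it: Q:7>0 S:9>3 T:8>7)
P2 drop T (Q beats it: A:9>7 B:8>3)
P1→{A,B} P2→{Q,S}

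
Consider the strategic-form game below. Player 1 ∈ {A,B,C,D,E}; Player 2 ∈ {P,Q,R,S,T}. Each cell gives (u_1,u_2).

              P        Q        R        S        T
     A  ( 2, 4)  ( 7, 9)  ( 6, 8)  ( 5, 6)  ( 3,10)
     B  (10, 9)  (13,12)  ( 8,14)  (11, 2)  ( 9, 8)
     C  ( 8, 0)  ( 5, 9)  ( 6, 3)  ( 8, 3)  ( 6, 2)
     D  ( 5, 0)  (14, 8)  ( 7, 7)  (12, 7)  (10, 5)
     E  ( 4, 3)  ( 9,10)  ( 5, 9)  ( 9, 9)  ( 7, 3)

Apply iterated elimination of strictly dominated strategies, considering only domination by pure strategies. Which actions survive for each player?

Remaining: P1:{B,D} P2:{Q,R}

P1 drop A (B beats it: P:10>2 Q:13>7 R:8>6 S:11>5 T:9>3)
P1 drop C (B beats it: P:10>8 Q:13>5 R:8>6 S:11>8 T:9>6)
P1 drop E (B beats it: P:10>4 Q:13>9 R:8>5 S:11>9 T:9>7)
P2 drop P (Q beats it: B:12>9 D:8>0)
P2 drop S (Q beats it: B:12>2 D:8>7)
P2 drop T (Q beats it: B:12>8 D:8>5)
P1→{B,D} P2→{Q,R}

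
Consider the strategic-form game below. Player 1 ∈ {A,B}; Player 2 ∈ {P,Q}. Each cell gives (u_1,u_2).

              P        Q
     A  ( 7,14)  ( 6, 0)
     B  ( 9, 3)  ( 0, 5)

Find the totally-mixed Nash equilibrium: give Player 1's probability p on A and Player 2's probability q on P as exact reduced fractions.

P1 indiff ⇒ q·7+(1-q)·6 = q·9+(1-q)·0 ⇒ q(-2) = (1-q)(-6) ⇒ q = 3/4
P2 indiff ⇒ p·14+(1-p)·3 = p·0+(1-p)·5 ⇒ p(14) = (1-p)(2) ⇒ p = 1/8

p=1/8, q=3/4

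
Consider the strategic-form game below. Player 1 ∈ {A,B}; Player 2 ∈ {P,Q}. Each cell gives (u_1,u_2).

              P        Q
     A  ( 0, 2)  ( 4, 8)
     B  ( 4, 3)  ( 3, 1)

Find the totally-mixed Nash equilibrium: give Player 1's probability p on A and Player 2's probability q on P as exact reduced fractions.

P1 indiff ⇒ q·0+(1-q)·4 = q·4+(1-q)·3 ⇒ q(-4) = (1-q)(-1) ⇒ q = 1/5
P2 indiff ⇒ p·2+(1-p)·3 = p·8+(1-p)·1 ⇒ p(-6) = (1-p)(-2) ⇒ p = 1/4

p=1/4, q=1/5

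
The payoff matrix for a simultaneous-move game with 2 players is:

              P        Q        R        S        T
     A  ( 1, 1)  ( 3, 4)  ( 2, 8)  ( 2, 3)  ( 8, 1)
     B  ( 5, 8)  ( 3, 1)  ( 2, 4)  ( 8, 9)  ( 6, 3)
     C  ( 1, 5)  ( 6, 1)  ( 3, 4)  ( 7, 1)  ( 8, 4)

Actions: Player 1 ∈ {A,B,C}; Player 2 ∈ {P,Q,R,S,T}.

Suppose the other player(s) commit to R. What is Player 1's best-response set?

u_1(A vs R) = 2
u_1(B vs R) = 2
u_1(C vs R) = 3
max payoff 3 at {C}

BR_1 = {C}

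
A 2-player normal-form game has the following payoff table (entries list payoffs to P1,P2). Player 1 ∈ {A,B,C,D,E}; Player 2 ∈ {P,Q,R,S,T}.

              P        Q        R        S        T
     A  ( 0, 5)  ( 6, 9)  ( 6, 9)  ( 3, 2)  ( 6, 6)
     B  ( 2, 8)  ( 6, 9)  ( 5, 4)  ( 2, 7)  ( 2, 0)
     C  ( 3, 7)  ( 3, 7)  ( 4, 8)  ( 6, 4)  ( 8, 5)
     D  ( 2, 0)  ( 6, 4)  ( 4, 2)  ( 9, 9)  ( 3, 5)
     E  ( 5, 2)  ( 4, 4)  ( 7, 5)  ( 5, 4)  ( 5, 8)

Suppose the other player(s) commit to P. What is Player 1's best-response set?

u_1(A vs P) = 0
u_1(B vs P) = 2
u_1(C vs P) = 3
u_1(D vs P) = 2
u_1(E vs P) = 5
max payoff 5 at {E}

BR_1 = {E}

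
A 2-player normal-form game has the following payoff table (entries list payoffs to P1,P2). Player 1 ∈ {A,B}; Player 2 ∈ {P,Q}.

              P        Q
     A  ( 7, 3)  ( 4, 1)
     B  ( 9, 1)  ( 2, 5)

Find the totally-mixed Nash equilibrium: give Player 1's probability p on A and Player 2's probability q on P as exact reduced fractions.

p=2/3, q=1/2

P1 indiff ⇒ q·7+(1-q)·4 = q·9+(1-q)·2 ⇒ q(-2) = (1-q)(-2) ⇒ q = 1/2
P2 indiff ⇒ p·3+(1-p)·1 = p·1+(1-p)·5 ⇒ p(2) = (1-p)(4) ⇒ p = 2/3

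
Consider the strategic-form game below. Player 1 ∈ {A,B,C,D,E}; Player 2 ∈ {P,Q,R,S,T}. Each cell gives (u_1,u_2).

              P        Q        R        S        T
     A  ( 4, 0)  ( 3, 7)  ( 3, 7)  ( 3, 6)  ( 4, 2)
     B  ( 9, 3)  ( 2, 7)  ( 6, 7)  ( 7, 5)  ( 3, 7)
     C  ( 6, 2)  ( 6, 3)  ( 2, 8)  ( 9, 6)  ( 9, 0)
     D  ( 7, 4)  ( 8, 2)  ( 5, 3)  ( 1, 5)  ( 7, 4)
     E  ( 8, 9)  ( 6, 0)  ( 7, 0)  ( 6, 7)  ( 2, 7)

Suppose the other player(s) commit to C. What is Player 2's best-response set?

argmax u_2 = {R}

u_2(P vs C) = 2
u_2(Q vs C) = 3
u_2(R vs C) = 8
u_2(S vs C) = 6
u_2(T vs C) = 0
max payoff 8 at {R}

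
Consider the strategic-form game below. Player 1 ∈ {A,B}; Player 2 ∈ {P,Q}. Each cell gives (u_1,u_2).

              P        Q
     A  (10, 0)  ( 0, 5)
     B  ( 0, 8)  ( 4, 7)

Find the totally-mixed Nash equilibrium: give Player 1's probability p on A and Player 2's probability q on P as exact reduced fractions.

P1 mixes 1/6 on A; P2 mixes 2/7 on P

P1 indiff ⇒ q·10+(1-q)·0 = q·0+(1-q)·4 ⇒ q(10) = (1-q)(4) ⇒ q = 2/7
P2 indiff ⇒ p·0+(1-p)·8 = p·5+(1-p)·7 ⇒ p(-5) = (1-p)(-1) ⇒ p = 1/6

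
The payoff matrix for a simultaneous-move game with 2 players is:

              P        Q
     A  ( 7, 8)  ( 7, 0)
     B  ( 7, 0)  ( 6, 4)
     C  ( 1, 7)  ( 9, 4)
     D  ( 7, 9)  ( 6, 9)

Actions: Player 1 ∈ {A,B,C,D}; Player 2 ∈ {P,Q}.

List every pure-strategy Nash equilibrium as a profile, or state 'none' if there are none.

Nash profiles: (A,P), (D,P)

(A,P): NE
(A,Q): not NE [P1→C gives 9>7; P2→P gives 8>0]
(B,P): not NE [P2→Q gives 4>0]
(B,Q): not NE [P1→C gives 9>6]
(C,P): not NE [P1→D gives 7>1]
(C,Q): not NE [P2→P gives 7>4]
(D,P): NE
(D,Q): not NE [P1→C gives 9>6]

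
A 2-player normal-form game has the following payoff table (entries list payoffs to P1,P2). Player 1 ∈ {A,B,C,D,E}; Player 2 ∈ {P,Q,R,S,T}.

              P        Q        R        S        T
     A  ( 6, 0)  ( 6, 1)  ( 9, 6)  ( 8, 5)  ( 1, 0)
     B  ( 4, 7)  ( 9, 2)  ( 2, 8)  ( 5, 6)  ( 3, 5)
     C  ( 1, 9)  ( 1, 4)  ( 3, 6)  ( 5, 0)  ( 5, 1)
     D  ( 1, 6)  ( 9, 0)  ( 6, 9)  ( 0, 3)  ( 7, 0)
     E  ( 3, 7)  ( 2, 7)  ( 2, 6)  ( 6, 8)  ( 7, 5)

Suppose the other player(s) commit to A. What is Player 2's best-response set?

BR_2 = {R}

u_2(P vs A) = 0
u_2(Q vs A) = 1
u_2(R vs A) = 6
u_2(S vs A) = 5
u_2(T vs A) = 0
max payoff 6 at {R}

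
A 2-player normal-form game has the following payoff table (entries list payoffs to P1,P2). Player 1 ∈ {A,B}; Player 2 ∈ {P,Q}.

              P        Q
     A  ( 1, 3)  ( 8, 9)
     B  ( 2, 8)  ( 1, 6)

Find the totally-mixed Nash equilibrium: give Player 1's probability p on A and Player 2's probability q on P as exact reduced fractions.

P1 mixes 1/4 on A; P2 mixes 7/8 on P

P1 indiff ⇒ q·1+(1-q)·8 = q·2+(1-q)·1 ⇒ q(-1) = (1-q)(-7) ⇒ q = 7/8
P2 indiff ⇒ p·3+(1-p)·8 = p·9+(1-p)·6 ⇒ p(-6) = (1-p)(-2) ⇒ p = 1/4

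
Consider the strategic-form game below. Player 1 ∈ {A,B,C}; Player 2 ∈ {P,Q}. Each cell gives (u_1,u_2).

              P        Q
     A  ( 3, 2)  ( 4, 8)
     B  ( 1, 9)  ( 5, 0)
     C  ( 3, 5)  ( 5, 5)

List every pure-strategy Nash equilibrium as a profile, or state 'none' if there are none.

(A,P): not NE [P2→Q gives 8>2]
(A,Q): not NE [P1→C gives 5>4]
(B,P): not NE [P1→C gives 3>1]
(B,Q): not NE [P2→P gives 9>0]
(C,P): NE
(C,Q): NE

PSNE = {(C,P), (C,Q)}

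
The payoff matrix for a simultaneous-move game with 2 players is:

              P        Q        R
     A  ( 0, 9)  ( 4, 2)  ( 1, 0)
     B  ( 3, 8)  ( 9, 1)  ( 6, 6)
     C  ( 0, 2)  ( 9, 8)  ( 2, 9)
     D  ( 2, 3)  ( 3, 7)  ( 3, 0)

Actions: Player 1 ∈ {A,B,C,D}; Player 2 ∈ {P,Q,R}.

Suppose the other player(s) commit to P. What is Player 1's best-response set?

u_1(A vs P) = 0
u_1(B vs P) = 3
u_1(C vs P) = 0
u_1(D vs P) = 2
max payoff 3 at {B}

argmax u_1 = {B}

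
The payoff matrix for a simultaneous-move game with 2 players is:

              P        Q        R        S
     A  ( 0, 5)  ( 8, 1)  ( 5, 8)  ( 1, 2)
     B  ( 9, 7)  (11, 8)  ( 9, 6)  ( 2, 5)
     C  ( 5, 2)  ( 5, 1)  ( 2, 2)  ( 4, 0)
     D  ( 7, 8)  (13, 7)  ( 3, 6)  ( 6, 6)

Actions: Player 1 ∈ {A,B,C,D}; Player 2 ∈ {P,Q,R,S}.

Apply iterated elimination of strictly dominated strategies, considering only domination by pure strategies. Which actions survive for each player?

IESDS → P1:{B,D} P2:{P,Q}

P1 drop A (B beats it: P:9>0 Q:11>8 R:9>5 S:2>1)
P1 drop C (D beats it: P:7>5 Q:13>5 R:3>2 S:6>4)
P2 drop R (P beats it: B:7>6 D:8>6)
P2 drop S (P beats it: B:7>5 D:8>6)
P1→{B,D} P2→{P,Q}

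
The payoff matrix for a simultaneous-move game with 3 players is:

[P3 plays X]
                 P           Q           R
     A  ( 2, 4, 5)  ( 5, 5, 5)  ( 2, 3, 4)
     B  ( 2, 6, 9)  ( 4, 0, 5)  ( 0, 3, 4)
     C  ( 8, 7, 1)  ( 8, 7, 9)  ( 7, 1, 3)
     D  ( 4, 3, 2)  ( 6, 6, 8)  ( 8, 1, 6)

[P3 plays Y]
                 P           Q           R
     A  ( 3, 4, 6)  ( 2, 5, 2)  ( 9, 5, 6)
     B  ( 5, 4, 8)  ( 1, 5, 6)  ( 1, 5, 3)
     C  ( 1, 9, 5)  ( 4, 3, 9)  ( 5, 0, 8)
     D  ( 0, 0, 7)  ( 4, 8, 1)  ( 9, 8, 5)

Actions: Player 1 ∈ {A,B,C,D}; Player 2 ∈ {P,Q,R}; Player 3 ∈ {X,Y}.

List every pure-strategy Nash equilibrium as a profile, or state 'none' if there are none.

(A,P,X): not NE [P1→C gives 8>2; P2→Q gives 5>4; P3→Y gives 6>5]
(A,P,Y): not NE [P1→B gives 5>3; P2→R gives 5>4]
(A,Q,X): not NE [P1→C gives 8>5]
(A,Q,Y): not NE [P1→D gives 4>2; P3→X gives 5>2]
(A,R,X): not NE [P1→D gives 8>2; P2→Q gives 5>3; P3→Y gives 6>4]
(A,R,Y): NE
(B,P,X): not NE [P1→C gives 8>2]
(B,P,Y): not NE [P2→R gives 5>4; P3→X gives 9>8]
(B,Q,X): not NE [P1→C gives 8>4; P2→P gives 6>0; P3→Y gives 6>5]
(B,Q,Y): not NE [P1→D gives 4>1]
(B,R,X): not NE [P1→D gives 8>0; P2→P gives 6>3]
(B,R,Y): not NE [P1→D gives 9>1; P3→X gives 4>3]
(C,P,X): not NE [P3→Y gives 5>1]
(C,P,Y): not NE [P1→B gives 5>1]
(C,Q,X): NE
(C,Q,Y): not NE [P2→P gives 9>3]
(C,R,X): not NE [P1→D gives 8>7; P2→Q gives 7>1; P3→Y gives 8>3]
(C,R,Y): not NE [P1→D gives 9>5; P2→P gives 9>0]
(D,P,X): not NE [P1→C gives 8>4; P2→Q gives 6>3; P3→Y gives 7>2]
(D,P,Y): not NE [P1→B gives 5>0; P2→R gives 8>0]
(D,Q,X): not NE [P1→C gives 8>6]
(D,Q,Y): not NE [P3→X gives 8>1]
(D,R,X): not NE [P2→Q gives 6>1]
(D,R,Y): not NE [P3→X gives 6>5]

Nash profiles: (A,R,Y), (C,Q,X)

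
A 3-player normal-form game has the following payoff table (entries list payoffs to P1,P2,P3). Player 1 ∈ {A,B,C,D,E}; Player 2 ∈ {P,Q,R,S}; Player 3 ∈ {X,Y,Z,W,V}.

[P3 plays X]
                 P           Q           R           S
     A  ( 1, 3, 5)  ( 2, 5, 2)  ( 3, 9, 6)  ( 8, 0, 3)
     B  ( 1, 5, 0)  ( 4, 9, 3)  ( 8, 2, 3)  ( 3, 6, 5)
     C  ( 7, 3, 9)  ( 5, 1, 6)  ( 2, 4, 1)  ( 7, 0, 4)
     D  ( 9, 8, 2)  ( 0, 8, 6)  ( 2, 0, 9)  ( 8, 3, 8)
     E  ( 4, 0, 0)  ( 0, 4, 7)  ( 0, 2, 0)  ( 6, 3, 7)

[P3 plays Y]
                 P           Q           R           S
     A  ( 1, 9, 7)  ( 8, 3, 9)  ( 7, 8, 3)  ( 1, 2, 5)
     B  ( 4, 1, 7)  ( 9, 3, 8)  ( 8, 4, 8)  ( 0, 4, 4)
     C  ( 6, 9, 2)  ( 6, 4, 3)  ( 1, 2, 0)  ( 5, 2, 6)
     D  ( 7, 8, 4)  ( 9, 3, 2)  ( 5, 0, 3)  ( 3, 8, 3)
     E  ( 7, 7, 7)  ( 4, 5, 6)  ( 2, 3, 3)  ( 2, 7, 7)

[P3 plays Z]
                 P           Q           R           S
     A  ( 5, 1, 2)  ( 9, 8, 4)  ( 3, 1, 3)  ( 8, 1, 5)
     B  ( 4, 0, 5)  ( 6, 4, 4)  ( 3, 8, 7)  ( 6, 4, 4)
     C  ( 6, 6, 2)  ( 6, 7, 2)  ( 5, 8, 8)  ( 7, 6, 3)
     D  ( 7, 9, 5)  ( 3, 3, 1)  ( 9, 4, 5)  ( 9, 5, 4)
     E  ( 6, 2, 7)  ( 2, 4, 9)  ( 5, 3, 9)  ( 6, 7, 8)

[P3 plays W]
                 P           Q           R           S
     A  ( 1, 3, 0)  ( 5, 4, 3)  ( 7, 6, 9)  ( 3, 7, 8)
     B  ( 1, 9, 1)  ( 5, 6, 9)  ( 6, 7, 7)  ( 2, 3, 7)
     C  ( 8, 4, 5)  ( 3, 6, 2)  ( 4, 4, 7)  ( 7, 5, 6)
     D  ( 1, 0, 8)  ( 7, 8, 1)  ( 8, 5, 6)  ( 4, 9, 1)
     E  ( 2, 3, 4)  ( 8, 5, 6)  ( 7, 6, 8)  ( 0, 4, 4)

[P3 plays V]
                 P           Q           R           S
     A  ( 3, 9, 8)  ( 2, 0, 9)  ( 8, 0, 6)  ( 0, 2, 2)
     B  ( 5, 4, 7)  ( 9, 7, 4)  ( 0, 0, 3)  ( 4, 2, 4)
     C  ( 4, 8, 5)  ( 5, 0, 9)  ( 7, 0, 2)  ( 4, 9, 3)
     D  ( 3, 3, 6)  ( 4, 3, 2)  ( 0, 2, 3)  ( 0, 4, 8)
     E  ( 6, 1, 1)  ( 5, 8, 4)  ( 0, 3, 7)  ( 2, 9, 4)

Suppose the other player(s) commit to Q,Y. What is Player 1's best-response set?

argmax u_1 = {B,D}

u_1(A vs Q,Y) = 8
u_1(B vs Q,Y) = 9
u_1(C vs Q,Y) = 6
u_1(D vs Q,Y) = 9
u_1(E vs Q,Y) = 4
max payoff 9 at {B,D}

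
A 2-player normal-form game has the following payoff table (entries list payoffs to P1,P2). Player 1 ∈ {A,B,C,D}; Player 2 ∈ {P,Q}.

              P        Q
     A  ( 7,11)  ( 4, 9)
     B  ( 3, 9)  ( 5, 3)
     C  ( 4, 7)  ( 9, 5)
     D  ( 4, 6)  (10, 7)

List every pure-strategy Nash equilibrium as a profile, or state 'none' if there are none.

NE set: (A,P), (D,Q)

(A,P): NE
(A,Q): not NE [P1→D gives 10>4; P2→P gives 11>9]
(B,P): not NE [P1→A gives 7>3]
(B,Q): not NE [P1→D gives 10>5; P2→P gives 9>3]
(C,P): not NE [P1→A gives 7>4]
(C,Q): not NE [P1→D gives 10>9; P2→P gives 7>5]
(D,P): not NE [P1→A gives 7>4; P2→Q gives 7>6]
(D,Q): NE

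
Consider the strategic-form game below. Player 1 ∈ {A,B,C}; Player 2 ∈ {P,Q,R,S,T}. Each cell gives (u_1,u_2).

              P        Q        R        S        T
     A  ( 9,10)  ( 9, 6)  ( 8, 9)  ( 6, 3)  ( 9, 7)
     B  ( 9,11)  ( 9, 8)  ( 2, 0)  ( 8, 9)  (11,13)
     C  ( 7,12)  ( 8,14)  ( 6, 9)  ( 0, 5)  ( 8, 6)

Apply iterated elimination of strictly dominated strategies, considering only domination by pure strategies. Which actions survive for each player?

Survivors P1:{A,B} P2:{P,T}

P1 drop C (A beats it: P:9>7 Q:9>8 R:8>6 S:6>0 T:9>8)
P2 drop Q (P beats it: A:10>6 B:11>8)
P2 drop R (P beats it: A:10>9 B:11>0)
P2 drop S (P beats it: A:10>3 B:11>9)
P1→{A,B} P2→{P,T}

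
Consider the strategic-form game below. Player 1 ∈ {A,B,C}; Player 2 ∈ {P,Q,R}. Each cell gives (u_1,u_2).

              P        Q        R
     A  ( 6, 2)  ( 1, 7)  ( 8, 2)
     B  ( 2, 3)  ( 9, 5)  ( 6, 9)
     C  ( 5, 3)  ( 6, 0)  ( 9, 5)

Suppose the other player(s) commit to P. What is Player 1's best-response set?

BR_1 = {A}

u_1(A vs P) = 6
u_1(B vs P) = 2
u_1(C vs P) = 5
max payoff 6 at {A}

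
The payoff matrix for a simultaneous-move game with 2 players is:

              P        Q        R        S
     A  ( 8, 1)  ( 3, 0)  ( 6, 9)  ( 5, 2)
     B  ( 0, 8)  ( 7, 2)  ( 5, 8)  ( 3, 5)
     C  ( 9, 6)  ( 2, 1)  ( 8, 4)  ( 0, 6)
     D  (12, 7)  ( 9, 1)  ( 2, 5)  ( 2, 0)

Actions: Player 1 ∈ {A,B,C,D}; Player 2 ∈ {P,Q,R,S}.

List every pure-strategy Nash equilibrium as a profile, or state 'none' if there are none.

(A,P): not NE [P1→D gives 12>8; P2→R gives 9>1]
(A,Q): not NE [P1→D gives 9>3; P2→R gives 9>0]
(A,R): not NE [P1→C gives 8>6]
(A,S): not NE [P2→R gives 9>2]
(B,P): not NE [P1→D gives 12>0]
(B,Q): not NE [P1→D gives 9>7; P2→R gives 8>2]
(B,R): not NE [P1→C gives 8>5]
(B,S): not NE [P1→A gives 5>3; P2→R gives 8>5]
(C,P): not NE [P1→D gives 12>9]
(C,Q): not NE [P1→D gives 9>2; P2→S gives 6>1]
(C,R): not NE [P2→S gives 6>4]
(C,S): not NE [P1→A gives 5>0]
(D,P): NE
(D,Q): not NE [P2→P gives 7>1]
(D,R): not NE [P1→C gives 8>2; P2→P gives 7>5]
(D,S): not NE [P1→A gives 5>2; P2→P gives 7>0]

NE set: (D,P)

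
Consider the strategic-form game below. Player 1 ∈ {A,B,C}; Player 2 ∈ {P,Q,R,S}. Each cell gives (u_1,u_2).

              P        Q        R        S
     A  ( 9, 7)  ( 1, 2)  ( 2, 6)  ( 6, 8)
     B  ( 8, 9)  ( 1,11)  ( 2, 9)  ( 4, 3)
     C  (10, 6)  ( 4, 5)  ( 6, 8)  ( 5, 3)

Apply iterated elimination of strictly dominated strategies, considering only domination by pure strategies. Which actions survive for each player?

P1 drop B (C beats it: P:10>8 Q:4>1 R:6>2 S:5>4)
P2 drop Q (P beats it: A:7>2 C:6>5)
P1→{A,C} P2→{P,R,S}

IESDS → P1:{A,C} P2:{P,R,S}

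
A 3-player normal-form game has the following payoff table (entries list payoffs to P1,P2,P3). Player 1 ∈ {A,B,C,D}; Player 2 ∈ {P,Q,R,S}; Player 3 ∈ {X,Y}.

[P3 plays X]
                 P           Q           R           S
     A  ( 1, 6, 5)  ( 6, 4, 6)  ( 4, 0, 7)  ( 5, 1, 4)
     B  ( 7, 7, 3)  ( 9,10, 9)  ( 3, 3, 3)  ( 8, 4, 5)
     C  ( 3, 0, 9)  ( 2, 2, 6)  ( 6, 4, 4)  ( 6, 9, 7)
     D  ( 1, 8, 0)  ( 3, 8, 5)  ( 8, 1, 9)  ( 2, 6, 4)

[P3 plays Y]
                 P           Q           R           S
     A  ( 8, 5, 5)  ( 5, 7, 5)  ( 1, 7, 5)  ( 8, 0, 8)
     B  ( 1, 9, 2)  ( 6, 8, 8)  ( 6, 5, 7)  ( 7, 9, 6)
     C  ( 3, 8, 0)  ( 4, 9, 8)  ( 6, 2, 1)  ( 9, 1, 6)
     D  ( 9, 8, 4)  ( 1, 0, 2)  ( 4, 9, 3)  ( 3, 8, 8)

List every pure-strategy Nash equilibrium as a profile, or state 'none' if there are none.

(A,P,X): not NE [P1→B gives 7>1]
(A,P,Y): not NE [P1→D gives 9>8; P2→R gives 7>5]
(A,Q,X): not NE [P1→B gives 9>6; P2→P gives 6>4]
(A,Q,Y): not NE [P1→B gives 6>5; P3→X gives 6>5]
(A,R,X): not NE [P1→D gives 8>4; P2→P gives 6>0]
(A,R,Y): not NE [P1→C gives 6>1; P3→X gives 7>5]
(A,S,X): not NE [P1→B gives 8>5; P2→P gives 6>1; P3→Y gives 8>4]
(A,S,Y): not NE [P1→C gives 9>8; P2→R gives 7>0]
(B,P,X): not NE [P2→Q gives 10>7]
(B,P,Y): not NE [P1→D gives 9>1; P3→X gives 3>2]
(B,Q,X): NE
(B,Q,Y): not NE [P2→S gives 9>8; P3→X gives 9>8]
(B,R,X): not NE [P1→D gives 8>3; P2→Q gives 10>3; P3→Y gives 7>3]
(B,R,Y): not NE [P2→S gives 9>5]
(B,S,X): not NE [P2→Q gives 10>4; P3→Y gives 6>5]
(B,S,Y): not NE [P1→C gives 9>7]
(C,P,X): not NE [P1→B gives 7>3; P2→S gives 9>0]
(C,P,Y): not NE [P1→D gives 9>3; P2→Q gives 9>8; P3→X gives 9>0]
(C,Q,X): not NE [P1→B gives 9>2; P2→S gives 9>2; P3→Y gives 8>6]
(C,Q,Y): not NE [P1→B gives 6>4]
(C,R,X): not NE [P1→D gives 8>6; P2→S gives 9>4]
(C,R,Y): not NE [P2→Q gives 9>2; P3→X gives 4>1]
(C,S,X): not NE [P1→B gives 8>6]
(C,S,Y): not NE [P2→Q gives 9>1; P3→X gives 7>6]
(D,P,X): not NE [P1→B gives 7>1; P3→Y gives 4>0]
(D,P,Y): not NE [P2→R gives 9>8]
(D,Q,X): not NE [P1→B gives 9>3]
(D,Q,Y): not NE [P1→B gives 6>1; P2→R gives 9>0; P3→X gives 5>2]
(D,R,X): not NE [P2→Q gives 8>1]
(D,R,Y): not NE [P1→C gives 6>4; P3→X gives 9>3]
(D,S,X): not NE [P1→B gives 8>2; P2→Q gives 8>6; P3→Y gives 8>4]
(D,S,Y): not NE [P1→C gives 9>3; P2→R gives 9>8]

NE set: (B,Q,X)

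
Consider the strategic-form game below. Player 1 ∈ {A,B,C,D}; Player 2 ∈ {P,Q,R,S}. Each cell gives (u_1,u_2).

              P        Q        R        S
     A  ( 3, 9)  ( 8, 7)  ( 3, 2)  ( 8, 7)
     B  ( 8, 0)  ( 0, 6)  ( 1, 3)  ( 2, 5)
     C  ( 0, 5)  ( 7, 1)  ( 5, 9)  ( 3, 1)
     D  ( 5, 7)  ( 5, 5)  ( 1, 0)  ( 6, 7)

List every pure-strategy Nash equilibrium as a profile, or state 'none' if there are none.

NE set: (C,R)

(A,P): not NE [P1→B gives 8>3]
(A,Q): not NE [P2→P gives 9>7]
(A,R): not NE [P1→C gives 5>3; P2→P gives 9>2]
(A,S): not NE [P2→P gives 9>7]
(B,P): not NE [P2→Q gives 6>0]
(B,Q): not NE [P1→A gives 8>0]
(B,R): not NE [P1→C gives 5>1; P2→Q gives 6>3]
(B,S): not NE [P1→A gives 8>2; P2→Q gives 6>5]
(C,P): not NE [P1→B gives 8>0; P2→R gives 9>5]
(C,Q): not NE [P1→A gives 8>7; P2→R gives 9>1]
(C,R): NE
(C,S): not NE [P1→A gives 8>3; P2→R gives 9>1]
(D,P): not NE [P1→B gives 8>5]
(D,Q): not NE [P1→A gives 8>5; P2→S gives 7>5]
(D,R): not NE [P1→C gives 5>1; P2→S gives 7>0]
(D,S): not NE [P1→A gives 8>6]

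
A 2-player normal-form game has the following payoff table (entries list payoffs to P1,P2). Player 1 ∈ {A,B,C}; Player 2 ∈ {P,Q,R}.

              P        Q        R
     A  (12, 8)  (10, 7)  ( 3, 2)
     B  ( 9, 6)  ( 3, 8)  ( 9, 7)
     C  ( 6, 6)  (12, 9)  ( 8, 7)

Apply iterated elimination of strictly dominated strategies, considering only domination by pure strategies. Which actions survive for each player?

Remaining: P1:{A,C} P2:{P,Q}

P2 drop R (Q beats it: A:7>2 B:8>7 C:9>7)
P1 drop B (A beats it: P:12>9 Q:10>3)
P1→{A,C} P2→{P,Q}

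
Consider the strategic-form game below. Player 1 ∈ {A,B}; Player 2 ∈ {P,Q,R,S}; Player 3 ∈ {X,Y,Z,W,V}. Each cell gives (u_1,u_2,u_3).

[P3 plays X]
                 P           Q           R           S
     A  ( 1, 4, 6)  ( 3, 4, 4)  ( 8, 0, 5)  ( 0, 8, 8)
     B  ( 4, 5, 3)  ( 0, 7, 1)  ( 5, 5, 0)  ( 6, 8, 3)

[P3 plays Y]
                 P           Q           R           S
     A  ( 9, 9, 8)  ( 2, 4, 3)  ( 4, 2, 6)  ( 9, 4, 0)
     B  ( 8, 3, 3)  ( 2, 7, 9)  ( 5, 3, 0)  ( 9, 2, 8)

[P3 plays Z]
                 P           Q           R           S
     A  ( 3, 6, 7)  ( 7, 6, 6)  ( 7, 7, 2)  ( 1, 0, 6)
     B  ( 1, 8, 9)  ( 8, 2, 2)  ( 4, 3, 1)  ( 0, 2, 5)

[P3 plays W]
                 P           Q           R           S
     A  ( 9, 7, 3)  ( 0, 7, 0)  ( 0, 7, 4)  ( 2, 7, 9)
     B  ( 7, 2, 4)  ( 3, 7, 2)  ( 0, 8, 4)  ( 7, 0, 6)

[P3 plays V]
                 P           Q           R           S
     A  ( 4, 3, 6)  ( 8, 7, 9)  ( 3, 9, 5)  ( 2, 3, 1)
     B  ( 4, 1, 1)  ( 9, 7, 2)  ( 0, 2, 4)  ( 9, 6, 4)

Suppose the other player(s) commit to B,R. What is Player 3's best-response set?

u_3(X vs B,R) = 0
u_3(Y vs B,R) = 0
u_3(Z vs B,R) = 1
u_3(W vs B,R) = 4
u_3(V vs B,R) = 4
max payoff 4 at {W,V}

BR_3 = {W,V}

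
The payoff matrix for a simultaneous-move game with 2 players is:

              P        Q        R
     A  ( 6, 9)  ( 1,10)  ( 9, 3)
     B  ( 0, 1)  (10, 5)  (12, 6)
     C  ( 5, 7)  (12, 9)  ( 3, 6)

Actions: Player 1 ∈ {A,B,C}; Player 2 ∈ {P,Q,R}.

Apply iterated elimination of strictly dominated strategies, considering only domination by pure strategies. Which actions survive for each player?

P2 drop P (Q beats it: A:10>9 B:5>1 C:9>7)
P1 drop A (B beats it: Q:10>1 R:12>9)
P1→{B,C} P2→{Q,R}

Remaining: P1:{B,C} P2:{Q,R}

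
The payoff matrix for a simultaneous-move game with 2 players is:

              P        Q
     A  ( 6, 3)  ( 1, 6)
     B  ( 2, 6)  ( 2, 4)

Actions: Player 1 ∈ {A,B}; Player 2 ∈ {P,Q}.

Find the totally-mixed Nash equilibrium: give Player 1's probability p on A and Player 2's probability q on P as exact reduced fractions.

(p,q) = (2/5, 1/5)

P1 indiff ⇒ q·6+(1-q)·1 = q·2+(1-q)·2 ⇒ q(4) = (1-q)(1) ⇒ q = 1/5
P2 indiff ⇒ p·3+(1-p)·6 = p·6+(1-p)·4 ⇒ p(-3) = (1-p)(-2) ⇒ p = 2/5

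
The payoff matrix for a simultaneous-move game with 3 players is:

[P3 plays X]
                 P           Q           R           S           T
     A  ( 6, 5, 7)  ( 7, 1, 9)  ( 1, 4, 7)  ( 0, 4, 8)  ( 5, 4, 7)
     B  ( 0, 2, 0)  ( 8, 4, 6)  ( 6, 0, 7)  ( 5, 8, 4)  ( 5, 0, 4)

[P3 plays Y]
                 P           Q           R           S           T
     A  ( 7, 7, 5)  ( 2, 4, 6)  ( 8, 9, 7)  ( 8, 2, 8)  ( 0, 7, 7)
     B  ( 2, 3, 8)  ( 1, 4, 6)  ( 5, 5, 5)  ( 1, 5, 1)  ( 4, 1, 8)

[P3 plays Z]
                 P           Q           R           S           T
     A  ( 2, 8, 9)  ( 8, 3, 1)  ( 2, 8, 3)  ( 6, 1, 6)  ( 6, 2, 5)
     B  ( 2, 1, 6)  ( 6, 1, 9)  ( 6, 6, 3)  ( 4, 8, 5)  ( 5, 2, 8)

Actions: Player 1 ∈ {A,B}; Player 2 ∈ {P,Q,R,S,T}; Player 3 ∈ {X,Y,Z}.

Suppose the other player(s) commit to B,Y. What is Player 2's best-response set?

argmax u_2 = {R,S}

u_2(P vs B,Y) = 3
u_2(Q vs B,Y) = 4
u_2(R vs B,Y) = 5
u_2(S vs B,Y) = 5
u_2(T vs B,Y) = 1
max payoff 5 at {R,S}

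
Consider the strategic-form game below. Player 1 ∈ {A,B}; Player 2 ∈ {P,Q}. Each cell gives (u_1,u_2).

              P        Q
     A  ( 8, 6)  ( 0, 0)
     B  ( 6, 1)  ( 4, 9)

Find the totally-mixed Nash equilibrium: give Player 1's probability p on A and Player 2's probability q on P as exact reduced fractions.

P1 indiff ⇒ q·8+(1-q)·0 = q·6+(1-q)·4 ⇒ q(2) = (1-q)(4) ⇒ q = 2/3
P2 indiff ⇒ p·6+(1-p)·1 = p·0+(1-p)·9 ⇒ p(6) = (1-p)(8) ⇒ p = 4/7

P1 mixes 4/7 on A; P2 mixes 2/3 on P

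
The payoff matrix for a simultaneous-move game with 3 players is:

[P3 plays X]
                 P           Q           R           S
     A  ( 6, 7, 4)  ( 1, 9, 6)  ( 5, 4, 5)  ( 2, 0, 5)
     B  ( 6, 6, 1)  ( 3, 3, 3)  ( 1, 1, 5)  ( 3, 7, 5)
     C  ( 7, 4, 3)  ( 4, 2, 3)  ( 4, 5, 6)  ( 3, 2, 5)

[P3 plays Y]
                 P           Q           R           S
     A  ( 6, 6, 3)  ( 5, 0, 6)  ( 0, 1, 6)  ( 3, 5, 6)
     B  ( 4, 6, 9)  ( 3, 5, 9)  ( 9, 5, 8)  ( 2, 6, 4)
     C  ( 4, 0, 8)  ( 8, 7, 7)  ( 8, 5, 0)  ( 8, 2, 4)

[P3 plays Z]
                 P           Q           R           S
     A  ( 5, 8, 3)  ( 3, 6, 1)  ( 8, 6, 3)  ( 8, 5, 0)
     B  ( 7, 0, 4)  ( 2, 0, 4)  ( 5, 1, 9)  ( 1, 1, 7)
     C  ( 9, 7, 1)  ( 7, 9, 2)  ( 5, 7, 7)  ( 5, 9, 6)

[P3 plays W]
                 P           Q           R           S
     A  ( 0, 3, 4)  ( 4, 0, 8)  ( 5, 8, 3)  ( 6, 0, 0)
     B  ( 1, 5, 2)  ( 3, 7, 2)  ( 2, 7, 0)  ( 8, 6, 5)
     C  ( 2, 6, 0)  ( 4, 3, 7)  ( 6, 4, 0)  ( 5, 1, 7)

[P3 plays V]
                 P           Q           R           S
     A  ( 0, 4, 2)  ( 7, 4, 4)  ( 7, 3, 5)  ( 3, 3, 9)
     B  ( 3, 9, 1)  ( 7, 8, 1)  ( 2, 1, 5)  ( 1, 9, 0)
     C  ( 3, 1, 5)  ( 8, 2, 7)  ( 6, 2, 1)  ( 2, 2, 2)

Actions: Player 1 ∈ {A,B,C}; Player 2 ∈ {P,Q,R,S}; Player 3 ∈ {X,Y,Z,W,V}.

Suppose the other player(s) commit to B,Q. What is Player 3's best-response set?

u_3(X vs B,Q) = 3
u_3(Y vs B,Q) = 9
u_3(Z vs B,Q) = 4
u_3(W vs B,Q) = 2
u_3(V vs B,Q) = 1
max payoff 9 at {Y}

argmax u_3 = {Y}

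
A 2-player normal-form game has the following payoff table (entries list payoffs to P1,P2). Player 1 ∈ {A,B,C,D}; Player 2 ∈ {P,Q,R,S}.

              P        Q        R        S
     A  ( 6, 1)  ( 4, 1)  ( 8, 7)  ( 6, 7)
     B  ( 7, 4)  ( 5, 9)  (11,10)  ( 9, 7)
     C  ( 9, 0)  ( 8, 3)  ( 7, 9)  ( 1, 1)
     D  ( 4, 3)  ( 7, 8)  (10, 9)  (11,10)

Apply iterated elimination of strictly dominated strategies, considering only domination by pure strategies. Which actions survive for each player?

Survivors P1:{B,D} P2:{R,S}

P1 drop A (B beats it: P:7>6 Q:5>4 R:11>8 S:9>6)
P2 drop P (Q beats it: B:9>4 C:3>0 D:8>3)
P2 drop Q (R beats it: B:10>9 C:9>3 D:9>8)
P1 drop C (B beats it: R:11>7 S:9>1)
P1→{B,D} P2→{R,S}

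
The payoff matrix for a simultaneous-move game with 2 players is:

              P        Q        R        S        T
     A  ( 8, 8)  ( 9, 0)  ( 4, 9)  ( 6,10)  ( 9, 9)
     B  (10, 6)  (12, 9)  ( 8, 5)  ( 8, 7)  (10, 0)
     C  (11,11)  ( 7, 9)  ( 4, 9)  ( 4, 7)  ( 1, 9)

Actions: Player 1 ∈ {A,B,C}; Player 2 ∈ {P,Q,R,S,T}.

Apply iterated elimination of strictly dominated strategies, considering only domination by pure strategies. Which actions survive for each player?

P1 drop A (B beats it: P:10>8 Q:12>9 R:8>4 S:8>6 T:10>9)
P2 drop R (P beats it: B:6>5 C:11>9)
P2 drop S (Q beats it: B:9>7 C:9>7)
P2 drop T (P beats it: B:6>0 C:11>9)
P1→{B,C} P2→{P,Q}

IESDS → P1:{B,C} P2:{P,Q}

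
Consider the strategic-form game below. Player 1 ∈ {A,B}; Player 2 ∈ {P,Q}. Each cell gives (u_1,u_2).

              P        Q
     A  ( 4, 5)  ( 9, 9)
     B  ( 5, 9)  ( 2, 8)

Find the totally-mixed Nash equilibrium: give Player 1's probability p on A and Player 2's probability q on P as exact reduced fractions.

P1 indiff ⇒ q·4+(1-q)·9 = q·5+(1-q)·2 ⇒ q(-1) = (1-q)(-7) ⇒ q = 7/8
P2 indiff ⇒ p·5+(1-p)·9 = p·9+(1-p)·8 ⇒ p(-4) = (1-p)(-1) ⇒ p = 1/5

(p,q) = (1/5, 7/8)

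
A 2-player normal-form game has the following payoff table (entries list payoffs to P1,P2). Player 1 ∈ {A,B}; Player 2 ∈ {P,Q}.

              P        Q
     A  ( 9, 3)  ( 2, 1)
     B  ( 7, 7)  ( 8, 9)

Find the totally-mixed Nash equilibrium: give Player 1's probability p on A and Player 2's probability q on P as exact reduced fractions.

P1 indiff ⇒ q·9+(1-q)·2 = q·7+(1-q)·8 ⇒ q(2) = (1-q)(6) ⇒ q = 3/4
P2 indiff ⇒ p·3+(1-p)·7 = p·1+(1-p)·9 ⇒ p(2) = (1-p)(2) ⇒ p = 1/2

P1 mixes 1/2 on A; P2 mixes 3/4 on P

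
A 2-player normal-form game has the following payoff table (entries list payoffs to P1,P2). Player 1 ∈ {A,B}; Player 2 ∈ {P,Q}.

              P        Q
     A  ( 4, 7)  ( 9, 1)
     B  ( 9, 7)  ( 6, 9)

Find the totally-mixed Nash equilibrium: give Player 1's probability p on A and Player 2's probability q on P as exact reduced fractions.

P1 indiff ⇒ q·4+(1-q)·9 = q·9+(1-q)·6 ⇒ q(-5) = (1-q)(-3) ⇒ q = 3/8
P2 indiff ⇒ p·7+(1-p)·7 = p·1+(1-p)·9 ⇒ p(6) = (1-p)(2) ⇒ p = 1/4

P1 mixes 1/4 on A; P2 mixes 3/8 on P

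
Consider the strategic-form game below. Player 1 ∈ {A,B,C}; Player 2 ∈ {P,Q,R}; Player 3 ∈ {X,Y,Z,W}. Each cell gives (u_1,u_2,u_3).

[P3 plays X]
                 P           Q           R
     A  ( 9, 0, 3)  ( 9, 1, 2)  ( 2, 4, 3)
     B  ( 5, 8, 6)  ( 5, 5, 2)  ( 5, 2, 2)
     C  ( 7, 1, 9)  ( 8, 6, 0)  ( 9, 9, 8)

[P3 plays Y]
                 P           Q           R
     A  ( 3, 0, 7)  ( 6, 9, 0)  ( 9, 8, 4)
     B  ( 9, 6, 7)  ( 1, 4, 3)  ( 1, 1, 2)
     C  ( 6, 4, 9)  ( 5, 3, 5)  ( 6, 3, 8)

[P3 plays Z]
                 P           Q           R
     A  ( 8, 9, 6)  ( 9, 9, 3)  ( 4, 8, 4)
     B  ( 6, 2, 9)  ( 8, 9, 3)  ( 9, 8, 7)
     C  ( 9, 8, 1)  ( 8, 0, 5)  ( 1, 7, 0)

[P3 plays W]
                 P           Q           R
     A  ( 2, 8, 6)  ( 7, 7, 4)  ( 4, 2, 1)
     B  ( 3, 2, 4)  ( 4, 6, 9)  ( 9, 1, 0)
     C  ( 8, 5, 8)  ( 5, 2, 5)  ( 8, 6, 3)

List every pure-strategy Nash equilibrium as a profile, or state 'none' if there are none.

(A,P,X): not NE [P2→R gives 4>0; P3→Y gives 7>3]
(A,P,Y): not NE [P1→B gives 9>3; P2→Q gives 9>0]
(A,P,Z): not NE [P1→C gives 9>8; P3→Y gives 7>6]
(A,P,W): not NE [P1→C gives 8>2; P3→Y gives 7>6]
(A,Q,X): not NE [P2→R gives 4>1; P3→W gives 4>2]
(A,Q,Y): not NE [P3→W gives 4>0]
(A,Q,Z): not NE [P3→W gives 4>3]
(A,Q,W): not NE [P2→P gives 8>7]
(A,R,X): not NE [P1→C gives 9>2; P3→Z gives 4>3]
(A,R,Y): not NE [P2→Q gives 9>8]
(A,R,Z): not NE [P1→B gives 9>4; P2→Q gives 9>8]
(A,R,W): not NE [P1→B gives 9>4; P2→P gives 8>2; P3→Z gives 4>1]
(B,P,X): not NE [P1→A gives 9>5; P3→Z gives 9>6]
(B,P,Y): not NE [P3→Z gives 9>7]
(B,P,Z): not NE [P1→C gives 9>6; P2→Q gives 9>2]
(B,P,W): not NE [P1→C gives 8>3; P2→Q gives 6>2; P3→Z gives 9>4]
(B,Q,X): not NE [P1→A gives 9>5; P2→P gives 8>5; P3→W gives 9>2]
(B,Q,Y): not NE [P1→A gives 6>1; P2→P gives 6>4; P3→W gives 9>3]
(B,Q,Z): not NE [P1→A gives 9>8; P3→W gives 9>3]
(B,Q,W): not NE [P1→A gives 7>4]
(B,R,X): not NE [P1→C gives 9>5; P2→P gives 8>2; P3→Z gives 7>2]
(B,R,Y): not NE [P1→A gives 9>1; P2→P gives 6>1; P3→Z gives 7>2]
(B,R,Z): not NE [P2→Q gives 9>8]
(B,R,W): not NE [P2→Q gives 6>1; P3→Z gives 7>0]
(C,P,X): not NE [P1→A gives 9>7; P2→R gives 9>1]
(C,P,Y): not NE [P1→B gives 9>6]
(C,P,Z): not NE [P3→Y gives 9>1]
(C,P,W): not NE [P2→R gives 6>5; P3→Y gives 9>8]
(C,Q,X): not NE [P1→A gives 9>8; P2→R gives 9>6; P3→W gives 5>0]
(C,Q,Y): not NE [P1→A gives 6>5; P2→P gives 4>3]
(C,Q,Z): not NE [P1→A gives 9>8; P2→P gives 8>0]
(C,Q,W): not NE [P1→A gives 7>5; P2→R gives 6>2]
(C,R,X): NE
(C,R,Y): not NE [P1→A gives 9>6; P2→P gives 4>3]
(C,R,Z): not NE [P1→B gives 9>1; P2→P gives 8>7; P3→Y gives 8>0]
(C,R,W): not NE [P1→B gives 9>8; P3→Y gives 8>3]

Nash profiles: (C,R,X)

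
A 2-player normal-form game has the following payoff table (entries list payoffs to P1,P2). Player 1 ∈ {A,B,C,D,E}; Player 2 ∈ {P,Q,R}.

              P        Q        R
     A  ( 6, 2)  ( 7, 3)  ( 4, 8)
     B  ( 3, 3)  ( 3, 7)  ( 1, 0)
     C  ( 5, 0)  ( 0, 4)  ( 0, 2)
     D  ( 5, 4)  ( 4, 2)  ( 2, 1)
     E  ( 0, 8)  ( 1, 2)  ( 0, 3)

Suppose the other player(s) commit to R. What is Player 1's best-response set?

u_1(A vs R) = 4
u_1(B vs R) = 1
u_1(C vs R) = 0
u_1(D vs R) = 2
u_1(E vs R) = 0
max payoff 4 at {A}

argmax u_1 = {A}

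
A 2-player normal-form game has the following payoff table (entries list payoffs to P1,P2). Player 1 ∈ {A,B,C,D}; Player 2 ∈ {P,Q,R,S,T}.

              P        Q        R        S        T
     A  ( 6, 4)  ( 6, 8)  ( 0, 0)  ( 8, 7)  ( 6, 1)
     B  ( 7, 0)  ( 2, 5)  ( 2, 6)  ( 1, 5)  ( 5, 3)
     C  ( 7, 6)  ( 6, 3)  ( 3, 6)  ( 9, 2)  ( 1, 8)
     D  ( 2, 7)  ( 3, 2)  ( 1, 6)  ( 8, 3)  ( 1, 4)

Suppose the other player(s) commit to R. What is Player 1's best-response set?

u_1(A vs R) = 0
u_1(B vs R) = 2
u_1(C vs R) = 3
u_1(D vs R) = 1
max payoff 3 at {C}

P1 best: {C}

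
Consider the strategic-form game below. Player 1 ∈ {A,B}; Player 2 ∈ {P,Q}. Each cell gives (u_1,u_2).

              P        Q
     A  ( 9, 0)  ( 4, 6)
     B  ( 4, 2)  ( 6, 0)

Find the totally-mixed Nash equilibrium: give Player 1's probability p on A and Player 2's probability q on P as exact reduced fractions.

P1 indiff ⇒ q·9+(1-q)·4 = q·4+(1-q)·6 ⇒ q(5) = (1-q)(2) ⇒ q = 2/7
P2 indiff ⇒ p·0+(1-p)·2 = p·6+(1-p)·0 ⇒ p(-6) = (1-p)(-2) ⇒ p = 1/4

P1 mixes 1/4 on A; P2 mixes 2/7 on P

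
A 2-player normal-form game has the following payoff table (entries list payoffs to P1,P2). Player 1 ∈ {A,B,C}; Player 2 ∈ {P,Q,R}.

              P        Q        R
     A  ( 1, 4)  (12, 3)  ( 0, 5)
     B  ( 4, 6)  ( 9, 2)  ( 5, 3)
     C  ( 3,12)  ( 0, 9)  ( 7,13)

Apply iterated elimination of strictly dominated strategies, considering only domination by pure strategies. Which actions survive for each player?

IESDS → P1:{B,C} P2:{P,R}

P2 drop Q (P beats it: A:4>3 B:6>2 C:12>9)
P1 drop A (B beats it: P:4>1 R:5>0)
P1→{B,C} P2→{P,R}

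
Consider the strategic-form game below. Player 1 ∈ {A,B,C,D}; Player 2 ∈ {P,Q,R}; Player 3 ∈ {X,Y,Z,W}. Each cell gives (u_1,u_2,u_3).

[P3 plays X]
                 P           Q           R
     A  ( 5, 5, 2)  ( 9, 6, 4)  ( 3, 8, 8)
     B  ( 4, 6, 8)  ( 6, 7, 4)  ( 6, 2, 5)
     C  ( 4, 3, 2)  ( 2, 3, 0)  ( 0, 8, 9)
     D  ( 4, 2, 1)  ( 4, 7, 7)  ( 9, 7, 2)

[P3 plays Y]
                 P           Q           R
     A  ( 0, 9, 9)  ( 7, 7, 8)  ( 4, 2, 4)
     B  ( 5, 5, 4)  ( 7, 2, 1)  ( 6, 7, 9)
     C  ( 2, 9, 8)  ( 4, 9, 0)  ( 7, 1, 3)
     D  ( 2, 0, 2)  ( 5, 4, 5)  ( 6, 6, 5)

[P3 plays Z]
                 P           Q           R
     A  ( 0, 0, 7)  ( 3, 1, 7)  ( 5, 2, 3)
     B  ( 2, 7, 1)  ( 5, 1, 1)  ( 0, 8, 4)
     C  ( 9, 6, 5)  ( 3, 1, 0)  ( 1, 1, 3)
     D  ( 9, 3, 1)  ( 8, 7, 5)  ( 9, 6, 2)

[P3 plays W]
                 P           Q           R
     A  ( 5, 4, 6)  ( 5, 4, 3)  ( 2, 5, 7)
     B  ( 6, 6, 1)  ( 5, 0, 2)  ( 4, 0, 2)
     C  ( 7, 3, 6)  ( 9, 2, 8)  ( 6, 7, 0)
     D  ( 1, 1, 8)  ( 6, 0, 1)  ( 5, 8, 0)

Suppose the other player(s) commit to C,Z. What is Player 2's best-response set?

u_2(P vs C,Z) = 6
u_2(Q vs C,Z) = 1
u_2(R vs C,Z) = 1
max payoff 6 at {P}

BR_2 = {P}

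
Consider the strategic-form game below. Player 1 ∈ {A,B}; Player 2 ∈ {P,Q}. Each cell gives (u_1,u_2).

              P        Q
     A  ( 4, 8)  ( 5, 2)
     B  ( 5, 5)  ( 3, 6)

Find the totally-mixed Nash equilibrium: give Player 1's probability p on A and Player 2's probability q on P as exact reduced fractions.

p=1/7, q=2/3

P1 indiff ⇒ q·4+(1-q)·5 = q·5+(1-q)·3 ⇒ q(-1) = (1-q)(-2) ⇒ q = 2/3
P2 indiff ⇒ p·8+(1-p)·5 = p·2+(1-p)·6 ⇒ p(6) = (1-p)(1) ⇒ p = 1/7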